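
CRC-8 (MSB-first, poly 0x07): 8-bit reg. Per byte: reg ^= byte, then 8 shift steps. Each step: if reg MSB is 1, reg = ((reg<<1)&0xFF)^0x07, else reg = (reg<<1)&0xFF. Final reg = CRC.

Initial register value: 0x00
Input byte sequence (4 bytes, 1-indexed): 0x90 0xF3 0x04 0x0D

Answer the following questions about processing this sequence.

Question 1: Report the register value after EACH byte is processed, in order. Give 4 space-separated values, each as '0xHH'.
0xF9 0x36 0x9E 0xF0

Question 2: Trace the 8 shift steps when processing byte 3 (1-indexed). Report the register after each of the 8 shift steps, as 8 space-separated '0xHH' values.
Answer: 0x64 0xC8 0x97 0x29 0x52 0xA4 0x4F 0x9E

Derivation:
After byte 1 (0x90): reg=0xF9
After byte 2 (0xF3): reg=0x36
Register before byte 3: 0x36
After XOR with byte 0x04: 0x32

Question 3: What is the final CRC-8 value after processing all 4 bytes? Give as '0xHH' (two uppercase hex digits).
After byte 1 (0x90): reg=0xF9
After byte 2 (0xF3): reg=0x36
After byte 3 (0x04): reg=0x9E
After byte 4 (0x0D): reg=0xF0

Answer: 0xF0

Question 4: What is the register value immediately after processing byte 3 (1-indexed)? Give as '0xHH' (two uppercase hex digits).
Answer: 0x9E

Derivation:
After byte 1 (0x90): reg=0xF9
After byte 2 (0xF3): reg=0x36
After byte 3 (0x04): reg=0x9E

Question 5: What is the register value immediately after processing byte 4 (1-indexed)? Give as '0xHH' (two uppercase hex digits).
Answer: 0xF0

Derivation:
After byte 1 (0x90): reg=0xF9
After byte 2 (0xF3): reg=0x36
After byte 3 (0x04): reg=0x9E
After byte 4 (0x0D): reg=0xF0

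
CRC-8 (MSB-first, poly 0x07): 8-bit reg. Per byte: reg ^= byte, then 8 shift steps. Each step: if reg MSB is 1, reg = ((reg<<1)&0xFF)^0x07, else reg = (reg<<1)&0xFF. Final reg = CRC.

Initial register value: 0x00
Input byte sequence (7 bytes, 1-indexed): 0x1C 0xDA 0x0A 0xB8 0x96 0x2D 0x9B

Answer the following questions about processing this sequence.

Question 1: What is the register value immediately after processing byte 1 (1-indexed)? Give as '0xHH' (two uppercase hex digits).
Answer: 0x54

Derivation:
After byte 1 (0x1C): reg=0x54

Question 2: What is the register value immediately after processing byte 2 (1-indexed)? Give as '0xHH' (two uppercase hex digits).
Answer: 0xA3

Derivation:
After byte 1 (0x1C): reg=0x54
After byte 2 (0xDA): reg=0xA3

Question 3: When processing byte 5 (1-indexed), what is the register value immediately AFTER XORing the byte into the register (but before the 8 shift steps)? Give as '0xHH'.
Register before byte 5: 0x84
Byte 5: 0x96
0x84 XOR 0x96 = 0x12

Answer: 0x12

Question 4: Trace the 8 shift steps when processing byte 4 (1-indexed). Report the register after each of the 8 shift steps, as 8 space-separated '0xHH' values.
After byte 1 (0x1C): reg=0x54
After byte 2 (0xDA): reg=0xA3
After byte 3 (0x0A): reg=0x56
Register before byte 4: 0x56
After XOR with byte 0xB8: 0xEE

Answer: 0xDB 0xB1 0x65 0xCA 0x93 0x21 0x42 0x84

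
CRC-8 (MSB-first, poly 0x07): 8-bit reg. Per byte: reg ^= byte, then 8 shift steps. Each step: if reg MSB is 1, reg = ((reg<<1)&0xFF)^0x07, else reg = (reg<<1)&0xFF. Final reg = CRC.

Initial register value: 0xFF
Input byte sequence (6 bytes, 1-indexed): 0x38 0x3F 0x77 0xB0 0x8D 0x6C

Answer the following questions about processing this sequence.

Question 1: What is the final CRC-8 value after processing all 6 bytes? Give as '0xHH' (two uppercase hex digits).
After byte 1 (0x38): reg=0x5B
After byte 2 (0x3F): reg=0x3B
After byte 3 (0x77): reg=0xE3
After byte 4 (0xB0): reg=0xBE
After byte 5 (0x8D): reg=0x99
After byte 6 (0x6C): reg=0xC5

Answer: 0xC5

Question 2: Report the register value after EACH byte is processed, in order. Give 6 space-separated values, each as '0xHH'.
0x5B 0x3B 0xE3 0xBE 0x99 0xC5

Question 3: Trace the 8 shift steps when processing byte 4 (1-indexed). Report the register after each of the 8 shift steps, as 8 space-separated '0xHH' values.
Answer: 0xA6 0x4B 0x96 0x2B 0x56 0xAC 0x5F 0xBE

Derivation:
After byte 1 (0x38): reg=0x5B
After byte 2 (0x3F): reg=0x3B
After byte 3 (0x77): reg=0xE3
Register before byte 4: 0xE3
After XOR with byte 0xB0: 0x53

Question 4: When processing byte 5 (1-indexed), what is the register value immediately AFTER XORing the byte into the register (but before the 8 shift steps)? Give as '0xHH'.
Answer: 0x33

Derivation:
Register before byte 5: 0xBE
Byte 5: 0x8D
0xBE XOR 0x8D = 0x33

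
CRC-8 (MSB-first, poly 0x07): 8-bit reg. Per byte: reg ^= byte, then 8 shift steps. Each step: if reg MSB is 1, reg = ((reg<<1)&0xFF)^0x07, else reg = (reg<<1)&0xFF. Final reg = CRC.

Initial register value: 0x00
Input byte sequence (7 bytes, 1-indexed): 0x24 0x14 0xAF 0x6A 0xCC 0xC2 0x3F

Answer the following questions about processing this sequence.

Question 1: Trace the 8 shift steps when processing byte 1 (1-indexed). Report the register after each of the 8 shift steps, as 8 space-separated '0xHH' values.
Answer: 0x48 0x90 0x27 0x4E 0x9C 0x3F 0x7E 0xFC

Derivation:
Register before byte 1: 0x00
After XOR with byte 0x24: 0x24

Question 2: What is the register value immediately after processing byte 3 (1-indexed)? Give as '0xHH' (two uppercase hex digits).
After byte 1 (0x24): reg=0xFC
After byte 2 (0x14): reg=0x96
After byte 3 (0xAF): reg=0xAF

Answer: 0xAF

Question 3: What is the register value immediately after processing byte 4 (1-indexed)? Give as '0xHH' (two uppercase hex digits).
After byte 1 (0x24): reg=0xFC
After byte 2 (0x14): reg=0x96
After byte 3 (0xAF): reg=0xAF
After byte 4 (0x6A): reg=0x55

Answer: 0x55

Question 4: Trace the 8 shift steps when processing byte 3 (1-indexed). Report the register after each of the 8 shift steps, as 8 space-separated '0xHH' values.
After byte 1 (0x24): reg=0xFC
After byte 2 (0x14): reg=0x96
Register before byte 3: 0x96
After XOR with byte 0xAF: 0x39

Answer: 0x72 0xE4 0xCF 0x99 0x35 0x6A 0xD4 0xAF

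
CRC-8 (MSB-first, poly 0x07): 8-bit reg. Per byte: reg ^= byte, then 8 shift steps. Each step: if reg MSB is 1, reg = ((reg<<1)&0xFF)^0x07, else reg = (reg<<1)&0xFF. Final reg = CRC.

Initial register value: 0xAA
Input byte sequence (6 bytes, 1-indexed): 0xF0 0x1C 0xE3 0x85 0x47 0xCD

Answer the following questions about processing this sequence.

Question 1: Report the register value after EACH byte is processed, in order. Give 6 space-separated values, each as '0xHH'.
0x81 0xDA 0xAF 0xD6 0xFE 0x99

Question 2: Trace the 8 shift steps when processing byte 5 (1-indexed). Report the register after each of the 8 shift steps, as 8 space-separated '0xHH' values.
After byte 1 (0xF0): reg=0x81
After byte 2 (0x1C): reg=0xDA
After byte 3 (0xE3): reg=0xAF
After byte 4 (0x85): reg=0xD6
Register before byte 5: 0xD6
After XOR with byte 0x47: 0x91

Answer: 0x25 0x4A 0x94 0x2F 0x5E 0xBC 0x7F 0xFE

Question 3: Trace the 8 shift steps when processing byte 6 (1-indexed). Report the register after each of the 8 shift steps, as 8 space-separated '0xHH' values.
After byte 1 (0xF0): reg=0x81
After byte 2 (0x1C): reg=0xDA
After byte 3 (0xE3): reg=0xAF
After byte 4 (0x85): reg=0xD6
After byte 5 (0x47): reg=0xFE
Register before byte 6: 0xFE
After XOR with byte 0xCD: 0x33

Answer: 0x66 0xCC 0x9F 0x39 0x72 0xE4 0xCF 0x99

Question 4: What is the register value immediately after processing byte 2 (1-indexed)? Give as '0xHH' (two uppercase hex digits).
Answer: 0xDA

Derivation:
After byte 1 (0xF0): reg=0x81
After byte 2 (0x1C): reg=0xDA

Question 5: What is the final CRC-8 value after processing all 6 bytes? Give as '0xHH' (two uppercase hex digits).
After byte 1 (0xF0): reg=0x81
After byte 2 (0x1C): reg=0xDA
After byte 3 (0xE3): reg=0xAF
After byte 4 (0x85): reg=0xD6
After byte 5 (0x47): reg=0xFE
After byte 6 (0xCD): reg=0x99

Answer: 0x99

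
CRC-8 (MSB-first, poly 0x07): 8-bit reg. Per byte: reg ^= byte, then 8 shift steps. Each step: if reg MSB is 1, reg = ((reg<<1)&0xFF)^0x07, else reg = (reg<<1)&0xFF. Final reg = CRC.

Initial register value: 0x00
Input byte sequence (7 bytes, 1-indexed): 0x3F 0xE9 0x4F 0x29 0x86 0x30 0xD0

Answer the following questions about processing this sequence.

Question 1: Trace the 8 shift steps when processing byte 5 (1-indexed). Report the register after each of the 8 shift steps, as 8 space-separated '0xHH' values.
Answer: 0x9C 0x3F 0x7E 0xFC 0xFF 0xF9 0xF5 0xED

Derivation:
After byte 1 (0x3F): reg=0xBD
After byte 2 (0xE9): reg=0xAB
After byte 3 (0x4F): reg=0xB2
After byte 4 (0x29): reg=0xC8
Register before byte 5: 0xC8
After XOR with byte 0x86: 0x4E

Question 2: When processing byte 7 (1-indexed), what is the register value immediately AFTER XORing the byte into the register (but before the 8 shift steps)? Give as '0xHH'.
Answer: 0xCD

Derivation:
Register before byte 7: 0x1D
Byte 7: 0xD0
0x1D XOR 0xD0 = 0xCD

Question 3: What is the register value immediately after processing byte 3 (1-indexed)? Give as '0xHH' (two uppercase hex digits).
Answer: 0xB2

Derivation:
After byte 1 (0x3F): reg=0xBD
After byte 2 (0xE9): reg=0xAB
After byte 3 (0x4F): reg=0xB2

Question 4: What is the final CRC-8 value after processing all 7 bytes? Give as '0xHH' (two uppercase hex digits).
Answer: 0x6D

Derivation:
After byte 1 (0x3F): reg=0xBD
After byte 2 (0xE9): reg=0xAB
After byte 3 (0x4F): reg=0xB2
After byte 4 (0x29): reg=0xC8
After byte 5 (0x86): reg=0xED
After byte 6 (0x30): reg=0x1D
After byte 7 (0xD0): reg=0x6D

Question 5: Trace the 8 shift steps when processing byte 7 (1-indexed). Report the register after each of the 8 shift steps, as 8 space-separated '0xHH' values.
After byte 1 (0x3F): reg=0xBD
After byte 2 (0xE9): reg=0xAB
After byte 3 (0x4F): reg=0xB2
After byte 4 (0x29): reg=0xC8
After byte 5 (0x86): reg=0xED
After byte 6 (0x30): reg=0x1D
Register before byte 7: 0x1D
After XOR with byte 0xD0: 0xCD

Answer: 0x9D 0x3D 0x7A 0xF4 0xEF 0xD9 0xB5 0x6D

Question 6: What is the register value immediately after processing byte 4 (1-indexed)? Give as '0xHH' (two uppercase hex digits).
After byte 1 (0x3F): reg=0xBD
After byte 2 (0xE9): reg=0xAB
After byte 3 (0x4F): reg=0xB2
After byte 4 (0x29): reg=0xC8

Answer: 0xC8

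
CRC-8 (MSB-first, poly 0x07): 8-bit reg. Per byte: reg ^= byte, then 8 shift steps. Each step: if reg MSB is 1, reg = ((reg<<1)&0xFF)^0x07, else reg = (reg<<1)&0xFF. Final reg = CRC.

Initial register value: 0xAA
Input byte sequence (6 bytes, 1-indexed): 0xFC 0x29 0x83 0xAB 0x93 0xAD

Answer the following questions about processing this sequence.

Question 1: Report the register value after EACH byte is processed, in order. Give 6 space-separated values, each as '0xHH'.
0xA5 0xAD 0xCA 0x20 0x10 0x3A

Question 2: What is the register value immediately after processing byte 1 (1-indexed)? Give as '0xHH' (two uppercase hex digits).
Answer: 0xA5

Derivation:
After byte 1 (0xFC): reg=0xA5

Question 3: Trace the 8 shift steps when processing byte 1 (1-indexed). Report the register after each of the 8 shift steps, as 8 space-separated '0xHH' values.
Register before byte 1: 0xAA
After XOR with byte 0xFC: 0x56

Answer: 0xAC 0x5F 0xBE 0x7B 0xF6 0xEB 0xD1 0xA5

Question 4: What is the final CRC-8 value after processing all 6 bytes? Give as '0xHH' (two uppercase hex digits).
After byte 1 (0xFC): reg=0xA5
After byte 2 (0x29): reg=0xAD
After byte 3 (0x83): reg=0xCA
After byte 4 (0xAB): reg=0x20
After byte 5 (0x93): reg=0x10
After byte 6 (0xAD): reg=0x3A

Answer: 0x3A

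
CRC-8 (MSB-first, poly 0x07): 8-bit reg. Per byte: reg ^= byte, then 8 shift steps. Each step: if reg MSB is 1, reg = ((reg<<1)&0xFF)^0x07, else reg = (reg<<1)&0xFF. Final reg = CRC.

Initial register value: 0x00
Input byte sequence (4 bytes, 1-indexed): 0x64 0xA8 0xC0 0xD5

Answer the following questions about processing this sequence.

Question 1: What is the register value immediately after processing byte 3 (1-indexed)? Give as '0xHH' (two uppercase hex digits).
Answer: 0x90

Derivation:
After byte 1 (0x64): reg=0x3B
After byte 2 (0xA8): reg=0xF0
After byte 3 (0xC0): reg=0x90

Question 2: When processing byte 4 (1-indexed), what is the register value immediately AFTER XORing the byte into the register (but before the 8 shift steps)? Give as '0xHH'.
Answer: 0x45

Derivation:
Register before byte 4: 0x90
Byte 4: 0xD5
0x90 XOR 0xD5 = 0x45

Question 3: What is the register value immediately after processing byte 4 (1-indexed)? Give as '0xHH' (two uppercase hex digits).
After byte 1 (0x64): reg=0x3B
After byte 2 (0xA8): reg=0xF0
After byte 3 (0xC0): reg=0x90
After byte 4 (0xD5): reg=0xDC

Answer: 0xDC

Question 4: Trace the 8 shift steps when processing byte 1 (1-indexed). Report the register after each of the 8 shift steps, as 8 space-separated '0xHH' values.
Register before byte 1: 0x00
After XOR with byte 0x64: 0x64

Answer: 0xC8 0x97 0x29 0x52 0xA4 0x4F 0x9E 0x3B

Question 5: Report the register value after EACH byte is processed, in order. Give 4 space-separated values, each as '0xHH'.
0x3B 0xF0 0x90 0xDC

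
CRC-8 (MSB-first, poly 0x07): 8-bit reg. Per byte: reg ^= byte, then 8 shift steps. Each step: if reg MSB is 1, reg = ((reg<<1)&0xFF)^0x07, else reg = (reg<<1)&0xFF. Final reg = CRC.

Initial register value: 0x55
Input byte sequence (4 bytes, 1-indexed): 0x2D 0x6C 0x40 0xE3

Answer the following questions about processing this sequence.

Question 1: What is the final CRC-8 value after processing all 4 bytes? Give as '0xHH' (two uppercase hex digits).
After byte 1 (0x2D): reg=0x6F
After byte 2 (0x6C): reg=0x09
After byte 3 (0x40): reg=0xF8
After byte 4 (0xE3): reg=0x41

Answer: 0x41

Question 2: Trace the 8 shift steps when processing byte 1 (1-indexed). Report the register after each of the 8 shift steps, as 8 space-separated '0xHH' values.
Register before byte 1: 0x55
After XOR with byte 0x2D: 0x78

Answer: 0xF0 0xE7 0xC9 0x95 0x2D 0x5A 0xB4 0x6F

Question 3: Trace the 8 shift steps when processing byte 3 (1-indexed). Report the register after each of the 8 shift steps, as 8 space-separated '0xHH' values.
After byte 1 (0x2D): reg=0x6F
After byte 2 (0x6C): reg=0x09
Register before byte 3: 0x09
After XOR with byte 0x40: 0x49

Answer: 0x92 0x23 0x46 0x8C 0x1F 0x3E 0x7C 0xF8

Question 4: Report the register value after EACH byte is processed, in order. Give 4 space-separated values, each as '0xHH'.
0x6F 0x09 0xF8 0x41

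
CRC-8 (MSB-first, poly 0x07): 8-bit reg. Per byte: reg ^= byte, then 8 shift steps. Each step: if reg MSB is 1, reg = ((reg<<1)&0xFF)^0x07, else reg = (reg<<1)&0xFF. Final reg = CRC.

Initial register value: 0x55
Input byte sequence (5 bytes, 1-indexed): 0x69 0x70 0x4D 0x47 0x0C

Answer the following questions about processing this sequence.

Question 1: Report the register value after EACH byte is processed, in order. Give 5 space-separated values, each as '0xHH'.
0xB4 0x52 0x5D 0x46 0xF1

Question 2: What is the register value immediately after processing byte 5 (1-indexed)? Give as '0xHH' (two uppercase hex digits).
Answer: 0xF1

Derivation:
After byte 1 (0x69): reg=0xB4
After byte 2 (0x70): reg=0x52
After byte 3 (0x4D): reg=0x5D
After byte 4 (0x47): reg=0x46
After byte 5 (0x0C): reg=0xF1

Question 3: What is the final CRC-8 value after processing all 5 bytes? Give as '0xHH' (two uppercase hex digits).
Answer: 0xF1

Derivation:
After byte 1 (0x69): reg=0xB4
After byte 2 (0x70): reg=0x52
After byte 3 (0x4D): reg=0x5D
After byte 4 (0x47): reg=0x46
After byte 5 (0x0C): reg=0xF1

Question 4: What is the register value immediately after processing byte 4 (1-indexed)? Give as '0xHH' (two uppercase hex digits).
Answer: 0x46

Derivation:
After byte 1 (0x69): reg=0xB4
After byte 2 (0x70): reg=0x52
After byte 3 (0x4D): reg=0x5D
After byte 4 (0x47): reg=0x46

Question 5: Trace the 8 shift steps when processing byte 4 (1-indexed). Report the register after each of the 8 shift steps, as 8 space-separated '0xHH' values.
After byte 1 (0x69): reg=0xB4
After byte 2 (0x70): reg=0x52
After byte 3 (0x4D): reg=0x5D
Register before byte 4: 0x5D
After XOR with byte 0x47: 0x1A

Answer: 0x34 0x68 0xD0 0xA7 0x49 0x92 0x23 0x46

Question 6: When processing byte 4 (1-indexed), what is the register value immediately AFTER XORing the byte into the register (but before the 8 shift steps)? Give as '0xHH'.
Answer: 0x1A

Derivation:
Register before byte 4: 0x5D
Byte 4: 0x47
0x5D XOR 0x47 = 0x1A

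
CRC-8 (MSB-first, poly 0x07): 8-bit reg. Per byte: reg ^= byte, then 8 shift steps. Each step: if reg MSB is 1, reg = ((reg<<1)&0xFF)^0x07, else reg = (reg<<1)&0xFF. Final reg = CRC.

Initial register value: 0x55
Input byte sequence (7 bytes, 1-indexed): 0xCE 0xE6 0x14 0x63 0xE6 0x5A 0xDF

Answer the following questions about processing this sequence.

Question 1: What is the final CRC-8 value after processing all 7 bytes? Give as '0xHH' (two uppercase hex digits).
After byte 1 (0xCE): reg=0xC8
After byte 2 (0xE6): reg=0xCA
After byte 3 (0x14): reg=0x14
After byte 4 (0x63): reg=0x42
After byte 5 (0xE6): reg=0x75
After byte 6 (0x5A): reg=0xCD
After byte 7 (0xDF): reg=0x7E

Answer: 0x7E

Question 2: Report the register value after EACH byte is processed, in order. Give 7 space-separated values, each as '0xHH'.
0xC8 0xCA 0x14 0x42 0x75 0xCD 0x7E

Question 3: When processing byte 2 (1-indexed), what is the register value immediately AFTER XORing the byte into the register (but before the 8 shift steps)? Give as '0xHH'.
Answer: 0x2E

Derivation:
Register before byte 2: 0xC8
Byte 2: 0xE6
0xC8 XOR 0xE6 = 0x2E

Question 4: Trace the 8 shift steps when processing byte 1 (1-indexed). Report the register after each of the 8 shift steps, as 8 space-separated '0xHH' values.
Register before byte 1: 0x55
After XOR with byte 0xCE: 0x9B

Answer: 0x31 0x62 0xC4 0x8F 0x19 0x32 0x64 0xC8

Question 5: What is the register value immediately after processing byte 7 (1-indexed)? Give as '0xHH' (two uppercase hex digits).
Answer: 0x7E

Derivation:
After byte 1 (0xCE): reg=0xC8
After byte 2 (0xE6): reg=0xCA
After byte 3 (0x14): reg=0x14
After byte 4 (0x63): reg=0x42
After byte 5 (0xE6): reg=0x75
After byte 6 (0x5A): reg=0xCD
After byte 7 (0xDF): reg=0x7E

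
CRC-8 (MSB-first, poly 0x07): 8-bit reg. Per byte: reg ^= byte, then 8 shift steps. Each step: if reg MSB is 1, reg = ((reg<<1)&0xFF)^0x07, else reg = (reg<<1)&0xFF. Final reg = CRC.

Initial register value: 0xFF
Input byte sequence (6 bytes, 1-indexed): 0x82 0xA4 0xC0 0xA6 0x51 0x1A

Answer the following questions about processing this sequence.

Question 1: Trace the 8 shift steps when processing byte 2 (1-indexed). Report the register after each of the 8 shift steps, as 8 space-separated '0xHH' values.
Answer: 0xA7 0x49 0x92 0x23 0x46 0x8C 0x1F 0x3E

Derivation:
After byte 1 (0x82): reg=0x74
Register before byte 2: 0x74
After XOR with byte 0xA4: 0xD0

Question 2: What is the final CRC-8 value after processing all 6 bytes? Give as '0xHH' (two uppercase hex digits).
Answer: 0xAD

Derivation:
After byte 1 (0x82): reg=0x74
After byte 2 (0xA4): reg=0x3E
After byte 3 (0xC0): reg=0xF4
After byte 4 (0xA6): reg=0xB9
After byte 5 (0x51): reg=0x96
After byte 6 (0x1A): reg=0xAD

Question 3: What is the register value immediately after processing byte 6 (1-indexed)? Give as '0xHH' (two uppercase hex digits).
Answer: 0xAD

Derivation:
After byte 1 (0x82): reg=0x74
After byte 2 (0xA4): reg=0x3E
After byte 3 (0xC0): reg=0xF4
After byte 4 (0xA6): reg=0xB9
After byte 5 (0x51): reg=0x96
After byte 6 (0x1A): reg=0xAD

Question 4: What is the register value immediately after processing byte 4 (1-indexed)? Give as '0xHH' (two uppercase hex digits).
After byte 1 (0x82): reg=0x74
After byte 2 (0xA4): reg=0x3E
After byte 3 (0xC0): reg=0xF4
After byte 4 (0xA6): reg=0xB9

Answer: 0xB9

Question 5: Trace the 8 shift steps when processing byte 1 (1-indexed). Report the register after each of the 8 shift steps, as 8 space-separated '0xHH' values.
Answer: 0xFA 0xF3 0xE1 0xC5 0x8D 0x1D 0x3A 0x74

Derivation:
Register before byte 1: 0xFF
After XOR with byte 0x82: 0x7D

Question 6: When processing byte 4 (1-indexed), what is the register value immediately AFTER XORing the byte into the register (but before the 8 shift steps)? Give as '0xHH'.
Register before byte 4: 0xF4
Byte 4: 0xA6
0xF4 XOR 0xA6 = 0x52

Answer: 0x52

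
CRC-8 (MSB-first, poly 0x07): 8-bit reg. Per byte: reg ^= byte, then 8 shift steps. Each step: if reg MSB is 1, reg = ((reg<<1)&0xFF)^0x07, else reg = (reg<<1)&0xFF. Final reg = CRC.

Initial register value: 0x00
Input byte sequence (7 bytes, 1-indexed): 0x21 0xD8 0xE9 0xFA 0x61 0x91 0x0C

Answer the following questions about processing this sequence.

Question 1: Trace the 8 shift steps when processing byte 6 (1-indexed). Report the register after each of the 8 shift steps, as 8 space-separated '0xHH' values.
After byte 1 (0x21): reg=0xE7
After byte 2 (0xD8): reg=0xBD
After byte 3 (0xE9): reg=0xAB
After byte 4 (0xFA): reg=0xB0
After byte 5 (0x61): reg=0x39
Register before byte 6: 0x39
After XOR with byte 0x91: 0xA8

Answer: 0x57 0xAE 0x5B 0xB6 0x6B 0xD6 0xAB 0x51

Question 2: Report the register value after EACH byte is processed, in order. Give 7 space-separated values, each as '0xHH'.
0xE7 0xBD 0xAB 0xB0 0x39 0x51 0x94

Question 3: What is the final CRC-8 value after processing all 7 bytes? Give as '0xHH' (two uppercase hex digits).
Answer: 0x94

Derivation:
After byte 1 (0x21): reg=0xE7
After byte 2 (0xD8): reg=0xBD
After byte 3 (0xE9): reg=0xAB
After byte 4 (0xFA): reg=0xB0
After byte 5 (0x61): reg=0x39
After byte 6 (0x91): reg=0x51
After byte 7 (0x0C): reg=0x94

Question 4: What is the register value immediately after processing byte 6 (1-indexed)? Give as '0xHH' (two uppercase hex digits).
Answer: 0x51

Derivation:
After byte 1 (0x21): reg=0xE7
After byte 2 (0xD8): reg=0xBD
After byte 3 (0xE9): reg=0xAB
After byte 4 (0xFA): reg=0xB0
After byte 5 (0x61): reg=0x39
After byte 6 (0x91): reg=0x51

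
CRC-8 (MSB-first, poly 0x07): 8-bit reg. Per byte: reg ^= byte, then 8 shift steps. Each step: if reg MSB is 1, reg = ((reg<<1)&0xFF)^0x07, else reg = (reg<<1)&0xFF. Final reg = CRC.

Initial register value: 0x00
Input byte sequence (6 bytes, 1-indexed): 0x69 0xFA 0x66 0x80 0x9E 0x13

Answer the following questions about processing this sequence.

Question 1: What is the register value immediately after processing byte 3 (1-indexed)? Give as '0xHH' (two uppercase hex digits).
After byte 1 (0x69): reg=0x18
After byte 2 (0xFA): reg=0xA0
After byte 3 (0x66): reg=0x5C

Answer: 0x5C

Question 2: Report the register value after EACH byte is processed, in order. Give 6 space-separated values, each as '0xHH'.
0x18 0xA0 0x5C 0x1A 0x95 0x9B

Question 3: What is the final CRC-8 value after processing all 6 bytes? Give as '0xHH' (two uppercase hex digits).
After byte 1 (0x69): reg=0x18
After byte 2 (0xFA): reg=0xA0
After byte 3 (0x66): reg=0x5C
After byte 4 (0x80): reg=0x1A
After byte 5 (0x9E): reg=0x95
After byte 6 (0x13): reg=0x9B

Answer: 0x9B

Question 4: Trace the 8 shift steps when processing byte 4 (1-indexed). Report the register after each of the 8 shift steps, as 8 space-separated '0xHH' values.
Answer: 0xBF 0x79 0xF2 0xE3 0xC1 0x85 0x0D 0x1A

Derivation:
After byte 1 (0x69): reg=0x18
After byte 2 (0xFA): reg=0xA0
After byte 3 (0x66): reg=0x5C
Register before byte 4: 0x5C
After XOR with byte 0x80: 0xDC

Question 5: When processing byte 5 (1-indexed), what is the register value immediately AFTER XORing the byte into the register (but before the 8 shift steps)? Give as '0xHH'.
Answer: 0x84

Derivation:
Register before byte 5: 0x1A
Byte 5: 0x9E
0x1A XOR 0x9E = 0x84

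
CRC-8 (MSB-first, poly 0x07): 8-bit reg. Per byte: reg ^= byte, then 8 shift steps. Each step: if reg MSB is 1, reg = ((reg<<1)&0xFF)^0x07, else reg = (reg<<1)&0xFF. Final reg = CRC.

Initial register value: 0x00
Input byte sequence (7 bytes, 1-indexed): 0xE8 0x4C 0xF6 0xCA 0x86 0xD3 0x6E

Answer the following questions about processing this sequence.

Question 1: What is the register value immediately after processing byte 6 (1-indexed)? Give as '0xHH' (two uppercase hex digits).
Answer: 0x32

Derivation:
After byte 1 (0xE8): reg=0x96
After byte 2 (0x4C): reg=0x08
After byte 3 (0xF6): reg=0xF4
After byte 4 (0xCA): reg=0xBA
After byte 5 (0x86): reg=0xB4
After byte 6 (0xD3): reg=0x32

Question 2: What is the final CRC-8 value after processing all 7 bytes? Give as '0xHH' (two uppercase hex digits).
After byte 1 (0xE8): reg=0x96
After byte 2 (0x4C): reg=0x08
After byte 3 (0xF6): reg=0xF4
After byte 4 (0xCA): reg=0xBA
After byte 5 (0x86): reg=0xB4
After byte 6 (0xD3): reg=0x32
After byte 7 (0x6E): reg=0x93

Answer: 0x93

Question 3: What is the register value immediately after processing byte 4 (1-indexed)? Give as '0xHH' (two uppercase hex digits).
Answer: 0xBA

Derivation:
After byte 1 (0xE8): reg=0x96
After byte 2 (0x4C): reg=0x08
After byte 3 (0xF6): reg=0xF4
After byte 4 (0xCA): reg=0xBA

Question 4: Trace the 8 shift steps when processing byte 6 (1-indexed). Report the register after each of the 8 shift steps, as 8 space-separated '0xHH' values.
Answer: 0xCE 0x9B 0x31 0x62 0xC4 0x8F 0x19 0x32

Derivation:
After byte 1 (0xE8): reg=0x96
After byte 2 (0x4C): reg=0x08
After byte 3 (0xF6): reg=0xF4
After byte 4 (0xCA): reg=0xBA
After byte 5 (0x86): reg=0xB4
Register before byte 6: 0xB4
After XOR with byte 0xD3: 0x67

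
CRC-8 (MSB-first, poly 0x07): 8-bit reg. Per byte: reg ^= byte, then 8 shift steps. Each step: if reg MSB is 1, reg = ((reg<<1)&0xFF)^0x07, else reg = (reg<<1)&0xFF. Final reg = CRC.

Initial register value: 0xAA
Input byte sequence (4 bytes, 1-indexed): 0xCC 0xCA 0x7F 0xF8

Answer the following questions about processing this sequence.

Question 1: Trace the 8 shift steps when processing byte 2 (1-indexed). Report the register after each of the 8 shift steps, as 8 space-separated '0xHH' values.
Answer: 0xF9 0xF5 0xED 0xDD 0xBD 0x7D 0xFA 0xF3

Derivation:
After byte 1 (0xCC): reg=0x35
Register before byte 2: 0x35
After XOR with byte 0xCA: 0xFF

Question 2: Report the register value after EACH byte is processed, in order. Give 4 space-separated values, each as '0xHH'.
0x35 0xF3 0xAD 0xAC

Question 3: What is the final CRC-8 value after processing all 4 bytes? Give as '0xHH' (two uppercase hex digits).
Answer: 0xAC

Derivation:
After byte 1 (0xCC): reg=0x35
After byte 2 (0xCA): reg=0xF3
After byte 3 (0x7F): reg=0xAD
After byte 4 (0xF8): reg=0xAC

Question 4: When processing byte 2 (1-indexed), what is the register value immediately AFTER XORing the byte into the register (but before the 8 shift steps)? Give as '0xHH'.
Register before byte 2: 0x35
Byte 2: 0xCA
0x35 XOR 0xCA = 0xFF

Answer: 0xFF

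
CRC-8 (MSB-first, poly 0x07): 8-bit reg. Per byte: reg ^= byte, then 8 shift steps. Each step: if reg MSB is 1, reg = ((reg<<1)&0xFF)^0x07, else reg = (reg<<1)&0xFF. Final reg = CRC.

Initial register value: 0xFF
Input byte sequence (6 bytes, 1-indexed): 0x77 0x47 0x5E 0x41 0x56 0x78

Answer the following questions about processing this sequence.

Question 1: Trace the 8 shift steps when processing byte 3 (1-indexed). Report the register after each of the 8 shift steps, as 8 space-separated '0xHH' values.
Answer: 0x23 0x46 0x8C 0x1F 0x3E 0x7C 0xF8 0xF7

Derivation:
After byte 1 (0x77): reg=0xB1
After byte 2 (0x47): reg=0xCC
Register before byte 3: 0xCC
After XOR with byte 0x5E: 0x92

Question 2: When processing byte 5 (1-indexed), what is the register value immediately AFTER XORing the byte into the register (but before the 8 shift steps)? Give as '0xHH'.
Register before byte 5: 0x0B
Byte 5: 0x56
0x0B XOR 0x56 = 0x5D

Answer: 0x5D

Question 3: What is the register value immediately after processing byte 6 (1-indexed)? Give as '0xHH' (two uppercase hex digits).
Answer: 0x8A

Derivation:
After byte 1 (0x77): reg=0xB1
After byte 2 (0x47): reg=0xCC
After byte 3 (0x5E): reg=0xF7
After byte 4 (0x41): reg=0x0B
After byte 5 (0x56): reg=0x94
After byte 6 (0x78): reg=0x8A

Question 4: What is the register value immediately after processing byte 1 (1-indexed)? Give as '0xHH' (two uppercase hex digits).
Answer: 0xB1

Derivation:
After byte 1 (0x77): reg=0xB1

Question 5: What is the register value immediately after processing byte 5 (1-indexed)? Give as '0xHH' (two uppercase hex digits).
After byte 1 (0x77): reg=0xB1
After byte 2 (0x47): reg=0xCC
After byte 3 (0x5E): reg=0xF7
After byte 4 (0x41): reg=0x0B
After byte 5 (0x56): reg=0x94

Answer: 0x94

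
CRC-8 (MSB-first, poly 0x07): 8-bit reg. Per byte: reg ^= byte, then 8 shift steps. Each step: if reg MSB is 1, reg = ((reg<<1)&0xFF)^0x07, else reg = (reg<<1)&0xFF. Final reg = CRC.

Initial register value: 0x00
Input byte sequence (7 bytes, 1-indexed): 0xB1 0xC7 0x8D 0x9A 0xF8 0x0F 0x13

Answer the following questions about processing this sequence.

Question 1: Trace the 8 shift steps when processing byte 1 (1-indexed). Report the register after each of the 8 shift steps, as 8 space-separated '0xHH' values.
Register before byte 1: 0x00
After XOR with byte 0xB1: 0xB1

Answer: 0x65 0xCA 0x93 0x21 0x42 0x84 0x0F 0x1E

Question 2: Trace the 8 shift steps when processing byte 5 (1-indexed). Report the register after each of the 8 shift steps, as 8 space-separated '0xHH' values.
After byte 1 (0xB1): reg=0x1E
After byte 2 (0xC7): reg=0x01
After byte 3 (0x8D): reg=0xAD
After byte 4 (0x9A): reg=0x85
Register before byte 5: 0x85
After XOR with byte 0xF8: 0x7D

Answer: 0xFA 0xF3 0xE1 0xC5 0x8D 0x1D 0x3A 0x74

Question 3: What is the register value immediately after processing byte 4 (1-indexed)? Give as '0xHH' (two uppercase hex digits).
After byte 1 (0xB1): reg=0x1E
After byte 2 (0xC7): reg=0x01
After byte 3 (0x8D): reg=0xAD
After byte 4 (0x9A): reg=0x85

Answer: 0x85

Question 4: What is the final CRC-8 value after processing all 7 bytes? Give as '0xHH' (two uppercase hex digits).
Answer: 0x4C

Derivation:
After byte 1 (0xB1): reg=0x1E
After byte 2 (0xC7): reg=0x01
After byte 3 (0x8D): reg=0xAD
After byte 4 (0x9A): reg=0x85
After byte 5 (0xF8): reg=0x74
After byte 6 (0x0F): reg=0x66
After byte 7 (0x13): reg=0x4C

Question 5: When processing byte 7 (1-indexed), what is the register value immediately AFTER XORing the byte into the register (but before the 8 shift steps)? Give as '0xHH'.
Answer: 0x75

Derivation:
Register before byte 7: 0x66
Byte 7: 0x13
0x66 XOR 0x13 = 0x75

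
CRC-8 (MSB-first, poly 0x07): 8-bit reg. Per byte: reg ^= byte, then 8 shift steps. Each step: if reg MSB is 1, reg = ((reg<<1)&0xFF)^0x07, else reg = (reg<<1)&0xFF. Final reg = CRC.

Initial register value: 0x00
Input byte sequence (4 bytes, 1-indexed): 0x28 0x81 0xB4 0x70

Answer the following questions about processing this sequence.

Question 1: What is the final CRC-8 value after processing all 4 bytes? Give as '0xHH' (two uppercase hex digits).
Answer: 0x52

Derivation:
After byte 1 (0x28): reg=0xD8
After byte 2 (0x81): reg=0x88
After byte 3 (0xB4): reg=0xB4
After byte 4 (0x70): reg=0x52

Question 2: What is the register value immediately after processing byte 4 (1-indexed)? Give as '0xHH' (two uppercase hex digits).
Answer: 0x52

Derivation:
After byte 1 (0x28): reg=0xD8
After byte 2 (0x81): reg=0x88
After byte 3 (0xB4): reg=0xB4
After byte 4 (0x70): reg=0x52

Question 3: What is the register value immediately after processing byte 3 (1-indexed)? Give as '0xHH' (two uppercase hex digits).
After byte 1 (0x28): reg=0xD8
After byte 2 (0x81): reg=0x88
After byte 3 (0xB4): reg=0xB4

Answer: 0xB4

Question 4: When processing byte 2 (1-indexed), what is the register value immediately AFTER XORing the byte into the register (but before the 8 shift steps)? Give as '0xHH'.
Register before byte 2: 0xD8
Byte 2: 0x81
0xD8 XOR 0x81 = 0x59

Answer: 0x59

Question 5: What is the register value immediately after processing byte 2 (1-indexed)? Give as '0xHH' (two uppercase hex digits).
After byte 1 (0x28): reg=0xD8
After byte 2 (0x81): reg=0x88

Answer: 0x88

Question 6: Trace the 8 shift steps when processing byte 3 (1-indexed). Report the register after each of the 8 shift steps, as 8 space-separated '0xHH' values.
After byte 1 (0x28): reg=0xD8
After byte 2 (0x81): reg=0x88
Register before byte 3: 0x88
After XOR with byte 0xB4: 0x3C

Answer: 0x78 0xF0 0xE7 0xC9 0x95 0x2D 0x5A 0xB4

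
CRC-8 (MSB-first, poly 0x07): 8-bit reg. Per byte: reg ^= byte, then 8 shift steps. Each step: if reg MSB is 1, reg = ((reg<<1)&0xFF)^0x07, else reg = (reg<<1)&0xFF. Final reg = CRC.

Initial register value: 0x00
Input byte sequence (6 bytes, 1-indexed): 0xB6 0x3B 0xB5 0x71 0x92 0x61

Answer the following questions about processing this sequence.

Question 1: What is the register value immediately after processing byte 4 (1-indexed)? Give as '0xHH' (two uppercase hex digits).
After byte 1 (0xB6): reg=0x0B
After byte 2 (0x3B): reg=0x90
After byte 3 (0xB5): reg=0xFB
After byte 4 (0x71): reg=0xBF

Answer: 0xBF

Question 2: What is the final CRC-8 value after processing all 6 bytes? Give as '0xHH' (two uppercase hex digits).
After byte 1 (0xB6): reg=0x0B
After byte 2 (0x3B): reg=0x90
After byte 3 (0xB5): reg=0xFB
After byte 4 (0x71): reg=0xBF
After byte 5 (0x92): reg=0xC3
After byte 6 (0x61): reg=0x67

Answer: 0x67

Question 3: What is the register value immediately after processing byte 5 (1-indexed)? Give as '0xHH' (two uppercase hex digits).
Answer: 0xC3

Derivation:
After byte 1 (0xB6): reg=0x0B
After byte 2 (0x3B): reg=0x90
After byte 3 (0xB5): reg=0xFB
After byte 4 (0x71): reg=0xBF
After byte 5 (0x92): reg=0xC3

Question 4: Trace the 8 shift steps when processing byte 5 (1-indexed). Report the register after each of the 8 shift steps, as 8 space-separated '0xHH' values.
Answer: 0x5A 0xB4 0x6F 0xDE 0xBB 0x71 0xE2 0xC3

Derivation:
After byte 1 (0xB6): reg=0x0B
After byte 2 (0x3B): reg=0x90
After byte 3 (0xB5): reg=0xFB
After byte 4 (0x71): reg=0xBF
Register before byte 5: 0xBF
After XOR with byte 0x92: 0x2D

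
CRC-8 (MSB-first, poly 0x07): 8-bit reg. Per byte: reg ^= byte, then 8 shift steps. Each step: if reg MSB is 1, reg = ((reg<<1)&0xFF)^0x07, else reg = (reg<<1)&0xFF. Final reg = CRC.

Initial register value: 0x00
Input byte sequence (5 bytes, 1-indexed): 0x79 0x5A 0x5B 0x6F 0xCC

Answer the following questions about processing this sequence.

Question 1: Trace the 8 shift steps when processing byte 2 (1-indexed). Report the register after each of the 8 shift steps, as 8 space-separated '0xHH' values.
After byte 1 (0x79): reg=0x68
Register before byte 2: 0x68
After XOR with byte 0x5A: 0x32

Answer: 0x64 0xC8 0x97 0x29 0x52 0xA4 0x4F 0x9E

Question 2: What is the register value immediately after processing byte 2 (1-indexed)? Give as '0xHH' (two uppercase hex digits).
Answer: 0x9E

Derivation:
After byte 1 (0x79): reg=0x68
After byte 2 (0x5A): reg=0x9E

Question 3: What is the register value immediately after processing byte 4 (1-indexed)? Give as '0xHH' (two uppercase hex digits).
After byte 1 (0x79): reg=0x68
After byte 2 (0x5A): reg=0x9E
After byte 3 (0x5B): reg=0x55
After byte 4 (0x6F): reg=0xA6

Answer: 0xA6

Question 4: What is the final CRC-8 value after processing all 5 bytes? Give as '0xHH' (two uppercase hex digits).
Answer: 0x11

Derivation:
After byte 1 (0x79): reg=0x68
After byte 2 (0x5A): reg=0x9E
After byte 3 (0x5B): reg=0x55
After byte 4 (0x6F): reg=0xA6
After byte 5 (0xCC): reg=0x11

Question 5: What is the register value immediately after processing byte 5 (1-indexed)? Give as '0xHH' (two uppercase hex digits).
After byte 1 (0x79): reg=0x68
After byte 2 (0x5A): reg=0x9E
After byte 3 (0x5B): reg=0x55
After byte 4 (0x6F): reg=0xA6
After byte 5 (0xCC): reg=0x11

Answer: 0x11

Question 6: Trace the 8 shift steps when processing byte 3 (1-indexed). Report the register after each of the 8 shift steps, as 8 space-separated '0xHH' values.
After byte 1 (0x79): reg=0x68
After byte 2 (0x5A): reg=0x9E
Register before byte 3: 0x9E
After XOR with byte 0x5B: 0xC5

Answer: 0x8D 0x1D 0x3A 0x74 0xE8 0xD7 0xA9 0x55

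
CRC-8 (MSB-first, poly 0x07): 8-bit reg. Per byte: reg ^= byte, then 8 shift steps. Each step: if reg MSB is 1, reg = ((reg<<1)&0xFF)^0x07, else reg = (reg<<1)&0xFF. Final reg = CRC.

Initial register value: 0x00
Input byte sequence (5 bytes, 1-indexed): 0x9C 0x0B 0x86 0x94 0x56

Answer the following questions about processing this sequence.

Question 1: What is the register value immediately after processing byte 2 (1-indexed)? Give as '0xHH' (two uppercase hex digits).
After byte 1 (0x9C): reg=0xDD
After byte 2 (0x0B): reg=0x2C

Answer: 0x2C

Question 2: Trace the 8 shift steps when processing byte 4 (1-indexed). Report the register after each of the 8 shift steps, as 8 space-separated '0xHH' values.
After byte 1 (0x9C): reg=0xDD
After byte 2 (0x0B): reg=0x2C
After byte 3 (0x86): reg=0x5F
Register before byte 4: 0x5F
After XOR with byte 0x94: 0xCB

Answer: 0x91 0x25 0x4A 0x94 0x2F 0x5E 0xBC 0x7F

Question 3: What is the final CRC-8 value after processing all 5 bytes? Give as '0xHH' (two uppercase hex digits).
Answer: 0xDF

Derivation:
After byte 1 (0x9C): reg=0xDD
After byte 2 (0x0B): reg=0x2C
After byte 3 (0x86): reg=0x5F
After byte 4 (0x94): reg=0x7F
After byte 5 (0x56): reg=0xDF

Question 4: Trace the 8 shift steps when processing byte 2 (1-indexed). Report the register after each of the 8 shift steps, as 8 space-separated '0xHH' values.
Answer: 0xAB 0x51 0xA2 0x43 0x86 0x0B 0x16 0x2C

Derivation:
After byte 1 (0x9C): reg=0xDD
Register before byte 2: 0xDD
After XOR with byte 0x0B: 0xD6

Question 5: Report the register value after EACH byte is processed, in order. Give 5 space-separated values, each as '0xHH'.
0xDD 0x2C 0x5F 0x7F 0xDF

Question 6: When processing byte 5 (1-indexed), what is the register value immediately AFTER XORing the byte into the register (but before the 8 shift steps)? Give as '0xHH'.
Answer: 0x29

Derivation:
Register before byte 5: 0x7F
Byte 5: 0x56
0x7F XOR 0x56 = 0x29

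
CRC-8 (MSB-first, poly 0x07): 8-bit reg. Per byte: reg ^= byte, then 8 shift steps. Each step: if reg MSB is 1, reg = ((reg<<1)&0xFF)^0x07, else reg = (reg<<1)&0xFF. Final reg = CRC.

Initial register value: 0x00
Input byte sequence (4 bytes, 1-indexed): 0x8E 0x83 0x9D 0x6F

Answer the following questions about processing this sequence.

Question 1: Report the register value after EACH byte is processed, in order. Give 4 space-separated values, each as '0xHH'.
0xA3 0xE0 0x74 0x41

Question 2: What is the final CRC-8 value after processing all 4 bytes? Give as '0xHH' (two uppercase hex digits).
Answer: 0x41

Derivation:
After byte 1 (0x8E): reg=0xA3
After byte 2 (0x83): reg=0xE0
After byte 3 (0x9D): reg=0x74
After byte 4 (0x6F): reg=0x41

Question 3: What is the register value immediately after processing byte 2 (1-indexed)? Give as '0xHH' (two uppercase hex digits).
Answer: 0xE0

Derivation:
After byte 1 (0x8E): reg=0xA3
After byte 2 (0x83): reg=0xE0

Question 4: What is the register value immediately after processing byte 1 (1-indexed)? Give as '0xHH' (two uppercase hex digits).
After byte 1 (0x8E): reg=0xA3

Answer: 0xA3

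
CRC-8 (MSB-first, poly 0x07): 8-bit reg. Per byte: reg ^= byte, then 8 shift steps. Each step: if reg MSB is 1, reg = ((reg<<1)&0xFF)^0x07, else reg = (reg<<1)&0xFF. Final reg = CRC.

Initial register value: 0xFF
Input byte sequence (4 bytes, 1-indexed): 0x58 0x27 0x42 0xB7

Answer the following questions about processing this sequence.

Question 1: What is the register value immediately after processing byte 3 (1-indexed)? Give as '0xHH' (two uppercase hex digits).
After byte 1 (0x58): reg=0x7C
After byte 2 (0x27): reg=0x86
After byte 3 (0x42): reg=0x52

Answer: 0x52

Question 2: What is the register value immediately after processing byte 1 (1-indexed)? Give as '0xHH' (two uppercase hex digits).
After byte 1 (0x58): reg=0x7C

Answer: 0x7C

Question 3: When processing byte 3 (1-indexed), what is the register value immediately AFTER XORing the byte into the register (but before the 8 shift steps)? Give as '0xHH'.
Answer: 0xC4

Derivation:
Register before byte 3: 0x86
Byte 3: 0x42
0x86 XOR 0x42 = 0xC4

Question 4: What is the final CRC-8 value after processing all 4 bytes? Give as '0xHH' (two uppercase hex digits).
After byte 1 (0x58): reg=0x7C
After byte 2 (0x27): reg=0x86
After byte 3 (0x42): reg=0x52
After byte 4 (0xB7): reg=0xB5

Answer: 0xB5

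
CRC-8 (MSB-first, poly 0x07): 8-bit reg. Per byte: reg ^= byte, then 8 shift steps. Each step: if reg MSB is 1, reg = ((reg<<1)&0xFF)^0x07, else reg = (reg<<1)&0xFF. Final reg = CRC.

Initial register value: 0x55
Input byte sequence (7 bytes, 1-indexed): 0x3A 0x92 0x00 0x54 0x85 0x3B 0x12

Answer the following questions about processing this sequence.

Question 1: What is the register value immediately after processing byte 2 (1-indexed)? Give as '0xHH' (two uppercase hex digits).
Answer: 0xC1

Derivation:
After byte 1 (0x3A): reg=0x0A
After byte 2 (0x92): reg=0xC1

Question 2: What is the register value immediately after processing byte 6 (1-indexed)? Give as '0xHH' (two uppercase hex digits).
Answer: 0x65

Derivation:
After byte 1 (0x3A): reg=0x0A
After byte 2 (0x92): reg=0xC1
After byte 3 (0x00): reg=0x49
After byte 4 (0x54): reg=0x53
After byte 5 (0x85): reg=0x2C
After byte 6 (0x3B): reg=0x65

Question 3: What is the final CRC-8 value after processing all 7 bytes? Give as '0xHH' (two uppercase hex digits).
After byte 1 (0x3A): reg=0x0A
After byte 2 (0x92): reg=0xC1
After byte 3 (0x00): reg=0x49
After byte 4 (0x54): reg=0x53
After byte 5 (0x85): reg=0x2C
After byte 6 (0x3B): reg=0x65
After byte 7 (0x12): reg=0x42

Answer: 0x42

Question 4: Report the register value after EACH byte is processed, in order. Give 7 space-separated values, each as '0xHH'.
0x0A 0xC1 0x49 0x53 0x2C 0x65 0x42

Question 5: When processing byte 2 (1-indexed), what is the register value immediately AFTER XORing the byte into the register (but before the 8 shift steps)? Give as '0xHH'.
Register before byte 2: 0x0A
Byte 2: 0x92
0x0A XOR 0x92 = 0x98

Answer: 0x98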